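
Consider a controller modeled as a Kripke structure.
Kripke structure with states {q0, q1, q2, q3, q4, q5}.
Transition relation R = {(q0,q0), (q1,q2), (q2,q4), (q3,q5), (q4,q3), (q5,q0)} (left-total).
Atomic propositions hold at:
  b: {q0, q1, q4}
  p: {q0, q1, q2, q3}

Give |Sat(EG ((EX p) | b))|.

2

Sat(EX p) = {s : some successor in {q0, q1, q2, q3}} = {q0, q1, q4, q5}
Sat((EX p) | b) = {q0, q1, q4, q5}
EG ((EX p) | b): greatest fixpoint, start Z0 = {q0, q1, q4, q5}, keep only states in Sat with some successor in Z. Z1 = {q0, q5}; fixed.
Sat(EG ((EX p) | b)) = {q0, q5}
|Sat(EG ((EX p) | b))| = |{q0, q5}| = 2.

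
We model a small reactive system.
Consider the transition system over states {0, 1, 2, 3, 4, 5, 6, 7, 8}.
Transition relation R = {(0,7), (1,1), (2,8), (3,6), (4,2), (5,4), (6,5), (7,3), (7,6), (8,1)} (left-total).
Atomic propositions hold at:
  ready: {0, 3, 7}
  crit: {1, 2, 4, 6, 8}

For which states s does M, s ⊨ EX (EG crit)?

EG crit: greatest fixpoint, start Z0 = {1, 2, 4, 6, 8}, keep only states in Sat with some successor in Z. Z1 = {1, 2, 4, 8}; fixed.
Sat(EG crit) = {1, 2, 4, 8}
Sat(EX (EG crit)) = {s : some successor in {1, 2, 4, 8}} = {1, 2, 4, 5, 8}

{1, 2, 4, 5, 8}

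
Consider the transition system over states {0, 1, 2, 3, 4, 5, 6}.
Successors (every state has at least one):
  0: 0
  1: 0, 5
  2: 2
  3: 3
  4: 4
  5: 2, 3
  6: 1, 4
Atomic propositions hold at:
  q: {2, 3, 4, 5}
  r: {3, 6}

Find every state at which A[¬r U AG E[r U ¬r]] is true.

Sat(¬r) = {0, 1, 2, 4, 5}
E[r U ¬r]: least fixpoint, start Z0 = Sat(¬r) = {0, 1, 2, 4, 5}, add states in Sat(r) with some successor in Z. Z1 = {0, 1, 2, 4, 5, 6}; fixed.
Sat(E[r U ¬r]) = {0, 1, 2, 4, 5, 6}
AG E[r U ¬r]: greatest fixpoint, start Z0 = {0, 1, 2, 4, 5, 6}, keep only states in Sat with every successor in Z. Z1 = {0, 1, 2, 4, 6}; Z2 = {0, 2, 4, 6}; Z3 = {0, 2, 4}; fixed.
Sat(AG E[r U ¬r]) = {0, 2, 4}
A[¬r U AG E[r U ¬r]]: least fixpoint, start Z0 = Sat(AG E[r U ¬r]) = {0, 2, 4}, add states in Sat(¬r) with every successor in Z. Already a fixed point.
Sat(A[¬r U AG E[r U ¬r]]) = {0, 2, 4}

{0, 2, 4}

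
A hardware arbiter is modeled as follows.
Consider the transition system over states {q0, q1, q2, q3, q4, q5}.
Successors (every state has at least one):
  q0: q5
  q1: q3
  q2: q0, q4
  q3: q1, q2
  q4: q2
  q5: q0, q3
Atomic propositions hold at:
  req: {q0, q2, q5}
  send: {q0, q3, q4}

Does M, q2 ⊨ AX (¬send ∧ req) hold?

Sat(¬send) = {q1, q2, q5}
Sat(¬send ∧ req) = {q2, q5}
Sat(AX (¬send ∧ req)) = {s : every successor in {q2, q5}} = {q0, q4}
q2 ∉ Sat(AX (¬send ∧ req)) = {q0, q4}, so the formula does not hold at q2.

No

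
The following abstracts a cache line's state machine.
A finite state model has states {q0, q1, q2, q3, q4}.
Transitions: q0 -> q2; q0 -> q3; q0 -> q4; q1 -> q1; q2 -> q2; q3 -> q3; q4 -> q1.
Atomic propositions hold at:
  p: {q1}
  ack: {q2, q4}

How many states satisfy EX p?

Sat(EX p) = {s : some successor in {q1}} = {q1, q4}
|Sat(EX p)| = |{q1, q4}| = 2.

2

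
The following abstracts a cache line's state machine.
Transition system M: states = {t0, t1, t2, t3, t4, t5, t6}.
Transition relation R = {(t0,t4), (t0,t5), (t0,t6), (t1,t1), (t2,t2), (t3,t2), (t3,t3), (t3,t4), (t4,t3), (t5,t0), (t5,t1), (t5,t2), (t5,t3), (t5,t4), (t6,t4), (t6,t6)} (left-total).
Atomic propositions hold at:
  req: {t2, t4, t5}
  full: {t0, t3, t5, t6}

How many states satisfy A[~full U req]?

Sat(~full) = {t1, t2, t4}
A[~full U req]: least fixpoint, start Z0 = Sat(req) = {t2, t4, t5}, add states in Sat(~full) with every successor in Z. Already a fixed point.
Sat(A[~full U req]) = {t2, t4, t5}
|Sat(A[~full U req])| = |{t2, t4, t5}| = 3.

3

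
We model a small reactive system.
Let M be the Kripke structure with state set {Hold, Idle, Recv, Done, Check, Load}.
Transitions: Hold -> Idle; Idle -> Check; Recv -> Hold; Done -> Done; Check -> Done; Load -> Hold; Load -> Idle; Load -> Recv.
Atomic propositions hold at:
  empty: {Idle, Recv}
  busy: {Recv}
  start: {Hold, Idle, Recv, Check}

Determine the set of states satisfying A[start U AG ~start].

Sat(~start) = {Done, Load}
AG ~start: greatest fixpoint, start Z0 = {Done, Load}, keep only states in Sat with every successor in Z. Z1 = {Done}; fixed.
Sat(AG ~start) = {Done}
A[start U AG ~start]: least fixpoint, start Z0 = Sat(AG ~start) = {Done}, add states in Sat(start) with every successor in Z. Z1 = {Done, Check}; Z2 = {Idle, Done, Check}; Z3 = {Hold, Idle, Done, Check}; Z4 = {Hold, Idle, Recv, Done, Check}; fixed.
Sat(A[start U AG ~start]) = {Hold, Idle, Recv, Done, Check}

{Hold, Idle, Recv, Done, Check}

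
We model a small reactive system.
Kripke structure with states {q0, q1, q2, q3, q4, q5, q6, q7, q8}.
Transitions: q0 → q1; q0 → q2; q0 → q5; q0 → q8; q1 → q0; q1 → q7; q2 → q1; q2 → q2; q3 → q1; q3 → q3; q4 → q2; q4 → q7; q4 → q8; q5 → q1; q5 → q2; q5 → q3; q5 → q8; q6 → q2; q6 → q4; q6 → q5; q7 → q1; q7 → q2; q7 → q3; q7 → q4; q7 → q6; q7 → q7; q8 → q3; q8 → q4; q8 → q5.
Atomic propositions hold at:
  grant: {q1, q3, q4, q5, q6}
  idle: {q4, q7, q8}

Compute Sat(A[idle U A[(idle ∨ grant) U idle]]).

Sat(idle ∨ grant) = {q1, q3, q4, q5, q6, q7, q8}
A[(idle ∨ grant) U idle]: least fixpoint, start Z0 = Sat(idle) = {q4, q7, q8}, add states in Sat(idle ∨ grant) with every successor in Z. Already a fixed point.
Sat(A[(idle ∨ grant) U idle]) = {q4, q7, q8}
A[idle U A[(idle ∨ grant) U idle]]: least fixpoint, start Z0 = Sat(A[(idle ∨ grant) U idle]) = {q4, q7, q8}, add states in Sat(idle) with every successor in Z. Already a fixed point.
Sat(A[idle U A[(idle ∨ grant) U idle]]) = {q4, q7, q8}

{q4, q7, q8}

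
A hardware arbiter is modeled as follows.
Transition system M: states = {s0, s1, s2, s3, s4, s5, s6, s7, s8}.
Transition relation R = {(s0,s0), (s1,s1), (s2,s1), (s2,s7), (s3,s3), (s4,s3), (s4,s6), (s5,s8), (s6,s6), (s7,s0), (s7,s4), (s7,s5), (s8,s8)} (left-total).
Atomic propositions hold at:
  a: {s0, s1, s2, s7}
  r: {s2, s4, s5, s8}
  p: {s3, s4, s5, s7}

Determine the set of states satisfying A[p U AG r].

AG r: greatest fixpoint, start Z0 = {s2, s4, s5, s8}, keep only states in Sat with every successor in Z. Z1 = {s5, s8}; fixed.
Sat(AG r) = {s5, s8}
A[p U AG r]: least fixpoint, start Z0 = Sat(AG r) = {s5, s8}, add states in Sat(p) with every successor in Z. Already a fixed point.
Sat(A[p U AG r]) = {s5, s8}

{s5, s8}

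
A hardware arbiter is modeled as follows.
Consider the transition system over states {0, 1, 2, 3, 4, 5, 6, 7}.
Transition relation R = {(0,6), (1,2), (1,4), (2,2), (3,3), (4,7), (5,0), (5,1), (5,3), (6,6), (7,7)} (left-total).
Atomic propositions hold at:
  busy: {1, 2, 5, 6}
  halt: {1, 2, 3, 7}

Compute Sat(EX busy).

{0, 1, 2, 5, 6}

Sat(EX busy) = {s : some successor in {1, 2, 5, 6}} = {0, 1, 2, 5, 6}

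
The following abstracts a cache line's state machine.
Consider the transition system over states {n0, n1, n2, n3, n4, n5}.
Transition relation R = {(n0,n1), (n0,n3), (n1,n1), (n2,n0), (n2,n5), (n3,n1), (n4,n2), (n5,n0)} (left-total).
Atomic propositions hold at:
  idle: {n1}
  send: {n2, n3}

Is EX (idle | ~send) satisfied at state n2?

Sat(~send) = {n0, n1, n4, n5}
Sat(idle | ~send) = {n0, n1, n4, n5}
Sat(EX (idle | ~send)) = {s : some successor in {n0, n1, n4, n5}} = {n0, n1, n2, n3, n5}
n2 ∈ Sat(EX (idle | ~send)) = {n0, n1, n2, n3, n5}, so the formula holds at n2.

Yes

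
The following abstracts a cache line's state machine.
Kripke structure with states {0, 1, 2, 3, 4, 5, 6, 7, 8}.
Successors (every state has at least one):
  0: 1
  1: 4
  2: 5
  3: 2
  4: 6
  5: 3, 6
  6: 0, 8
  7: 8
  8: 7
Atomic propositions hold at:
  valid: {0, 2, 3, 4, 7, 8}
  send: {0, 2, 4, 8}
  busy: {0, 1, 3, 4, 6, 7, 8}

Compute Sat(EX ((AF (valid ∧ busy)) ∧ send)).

Sat(valid ∧ busy) = {0, 3, 4, 7, 8}
AF (valid ∧ busy): least fixpoint, start Z0 = {0, 3, 4, 7, 8}, add states with every successor in Z. Z1 = {0, 1, 3, 4, 6, 7, 8}; Z2 = {0, 1, 3, 4, 5, 6, 7, 8}; Z3 = {0, 1, 2, 3, 4, 5, 6, 7, 8}; fixed.
Sat(AF (valid ∧ busy)) = {0, 1, 2, 3, 4, 5, 6, 7, 8}
Sat((AF (valid ∧ busy)) ∧ send) = {0, 2, 4, 8}
Sat(EX ((AF (valid ∧ busy)) ∧ send)) = {s : some successor in {0, 2, 4, 8}} = {1, 3, 6, 7}

{1, 3, 6, 7}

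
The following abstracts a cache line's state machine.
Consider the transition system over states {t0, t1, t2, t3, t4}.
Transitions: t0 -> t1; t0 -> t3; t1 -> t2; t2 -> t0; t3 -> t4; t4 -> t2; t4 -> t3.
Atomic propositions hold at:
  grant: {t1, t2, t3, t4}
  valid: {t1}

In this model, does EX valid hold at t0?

Sat(EX valid) = {s : some successor in {t1}} = {t0}
t0 ∈ Sat(EX valid) = {t0}, so the formula holds at t0.

Yes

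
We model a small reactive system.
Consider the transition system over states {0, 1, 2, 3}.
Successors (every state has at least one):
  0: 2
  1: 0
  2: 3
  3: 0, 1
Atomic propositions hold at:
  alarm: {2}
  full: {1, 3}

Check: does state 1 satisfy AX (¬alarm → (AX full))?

Sat(¬alarm) = {0, 1, 3}
Sat(AX full) = {s : every successor in {1, 3}} = {2}
Sat(¬alarm → (AX full)) = {2}
Sat(AX (¬alarm → (AX full))) = {s : every successor in {2}} = {0}
1 ∉ Sat(AX (¬alarm → (AX full))) = {0}, so the formula does not hold at 1.

No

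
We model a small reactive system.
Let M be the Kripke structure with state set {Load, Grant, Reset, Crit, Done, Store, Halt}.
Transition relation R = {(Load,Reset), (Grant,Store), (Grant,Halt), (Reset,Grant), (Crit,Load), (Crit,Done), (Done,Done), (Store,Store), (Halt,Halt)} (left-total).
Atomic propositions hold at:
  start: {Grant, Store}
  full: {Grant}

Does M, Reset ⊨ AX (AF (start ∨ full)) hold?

Sat(start ∨ full) = {Grant, Store}
AF (start ∨ full): least fixpoint, start Z0 = {Grant, Store}, add states with every successor in Z. Z1 = {Grant, Reset, Store}; Z2 = {Load, Grant, Reset, Store}; fixed.
Sat(AF (start ∨ full)) = {Load, Grant, Reset, Store}
Sat(AX (AF (start ∨ full))) = {s : every successor in {Load, Grant, Reset, Store}} = {Load, Reset, Store}
Reset ∈ Sat(AX (AF (start ∨ full))) = {Load, Reset, Store}, so the formula holds at Reset.

Yes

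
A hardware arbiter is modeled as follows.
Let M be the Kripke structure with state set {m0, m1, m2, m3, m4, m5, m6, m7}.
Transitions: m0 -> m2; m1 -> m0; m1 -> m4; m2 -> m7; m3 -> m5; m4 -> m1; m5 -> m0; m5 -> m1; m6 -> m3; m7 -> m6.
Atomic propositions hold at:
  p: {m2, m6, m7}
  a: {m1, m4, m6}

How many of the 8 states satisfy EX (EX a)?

5

Sat(EX a) = {s : some successor in {m1, m4, m6}} = {m1, m4, m5, m7}
Sat(EX (EX a)) = {s : some successor in {m1, m4, m5, m7}} = {m1, m2, m3, m4, m5}
|Sat(EX (EX a))| = |{m1, m2, m3, m4, m5}| = 5.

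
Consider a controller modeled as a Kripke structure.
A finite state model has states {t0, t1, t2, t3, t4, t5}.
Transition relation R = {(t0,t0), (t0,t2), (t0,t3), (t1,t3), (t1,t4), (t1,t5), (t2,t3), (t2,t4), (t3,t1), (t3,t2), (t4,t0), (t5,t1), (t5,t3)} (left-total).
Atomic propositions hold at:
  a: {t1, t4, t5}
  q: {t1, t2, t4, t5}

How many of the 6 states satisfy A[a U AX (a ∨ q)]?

1

Sat(a ∨ q) = {t1, t2, t4, t5}
Sat(AX (a ∨ q)) = {s : every successor in {t1, t2, t4, t5}} = {t3}
A[a U AX (a ∨ q)]: least fixpoint, start Z0 = Sat(AX (a ∨ q)) = {t3}, add states in Sat(a) with every successor in Z. Already a fixed point.
Sat(A[a U AX (a ∨ q)]) = {t3}
|Sat(A[a U AX (a ∨ q)])| = |{t3}| = 1.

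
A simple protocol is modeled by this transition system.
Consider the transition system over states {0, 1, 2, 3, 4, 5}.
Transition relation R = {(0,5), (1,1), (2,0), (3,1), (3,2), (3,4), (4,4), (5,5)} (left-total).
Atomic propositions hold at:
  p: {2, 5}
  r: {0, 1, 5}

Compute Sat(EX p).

Sat(EX p) = {s : some successor in {2, 5}} = {0, 3, 5}

{0, 3, 5}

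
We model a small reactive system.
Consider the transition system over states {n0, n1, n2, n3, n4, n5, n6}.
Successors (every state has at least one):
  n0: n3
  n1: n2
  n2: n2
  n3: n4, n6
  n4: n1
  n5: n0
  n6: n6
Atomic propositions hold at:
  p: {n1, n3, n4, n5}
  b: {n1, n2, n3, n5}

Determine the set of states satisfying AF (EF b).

EF b: least fixpoint, start Z0 = {n1, n2, n3, n5}, add states with some successor in Z. Z1 = {n0, n1, n2, n3, n4, n5}; fixed.
Sat(EF b) = {n0, n1, n2, n3, n4, n5}
AF (EF b): least fixpoint, start Z0 = {n0, n1, n2, n3, n4, n5}, add states with every successor in Z. Already a fixed point.
Sat(AF (EF b)) = {n0, n1, n2, n3, n4, n5}

{n0, n1, n2, n3, n4, n5}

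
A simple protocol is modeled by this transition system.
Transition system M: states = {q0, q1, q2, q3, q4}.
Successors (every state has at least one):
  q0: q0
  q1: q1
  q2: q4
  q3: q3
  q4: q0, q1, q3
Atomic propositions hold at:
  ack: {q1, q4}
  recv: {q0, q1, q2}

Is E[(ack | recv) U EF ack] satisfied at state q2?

Yes

Sat(ack | recv) = {q0, q1, q2, q4}
EF ack: least fixpoint, start Z0 = {q1, q4}, add states with some successor in Z. Z1 = {q1, q2, q4}; fixed.
Sat(EF ack) = {q1, q2, q4}
E[(ack | recv) U EF ack]: least fixpoint, start Z0 = Sat(EF ack) = {q1, q2, q4}, add states in Sat(ack | recv) with some successor in Z. Already a fixed point.
Sat(E[(ack | recv) U EF ack]) = {q1, q2, q4}
q2 ∈ Sat(E[(ack | recv) U EF ack]) = {q1, q2, q4}, so the formula holds at q2.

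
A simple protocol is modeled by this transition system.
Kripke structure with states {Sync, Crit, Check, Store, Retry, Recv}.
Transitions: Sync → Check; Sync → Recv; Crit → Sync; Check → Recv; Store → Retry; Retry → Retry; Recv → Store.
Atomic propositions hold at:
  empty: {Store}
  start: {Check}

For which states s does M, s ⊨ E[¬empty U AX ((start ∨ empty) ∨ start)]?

{Sync, Crit, Check, Recv}

Sat(¬empty) = {Sync, Crit, Check, Retry, Recv}
Sat(start ∨ empty) = {Check, Store}
Sat((start ∨ empty) ∨ start) = {Check, Store}
Sat(AX ((start ∨ empty) ∨ start)) = {s : every successor in {Check, Store}} = {Recv}
E[¬empty U AX ((start ∨ empty) ∨ start)]: least fixpoint, start Z0 = Sat(AX ((start ∨ empty) ∨ start)) = {Recv}, add states in Sat(¬empty) with some successor in Z. Z1 = {Sync, Check, Recv}; Z2 = {Sync, Crit, Check, Recv}; fixed.
Sat(E[¬empty U AX ((start ∨ empty) ∨ start)]) = {Sync, Crit, Check, Recv}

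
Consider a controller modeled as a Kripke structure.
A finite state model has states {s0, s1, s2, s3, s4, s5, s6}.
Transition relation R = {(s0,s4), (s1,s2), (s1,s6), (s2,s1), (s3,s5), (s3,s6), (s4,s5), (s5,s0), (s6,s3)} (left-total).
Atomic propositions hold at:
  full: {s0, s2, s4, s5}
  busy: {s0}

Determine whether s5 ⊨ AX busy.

Yes

Sat(AX busy) = {s : every successor in {s0}} = {s5}
s5 ∈ Sat(AX busy) = {s5}, so the formula holds at s5.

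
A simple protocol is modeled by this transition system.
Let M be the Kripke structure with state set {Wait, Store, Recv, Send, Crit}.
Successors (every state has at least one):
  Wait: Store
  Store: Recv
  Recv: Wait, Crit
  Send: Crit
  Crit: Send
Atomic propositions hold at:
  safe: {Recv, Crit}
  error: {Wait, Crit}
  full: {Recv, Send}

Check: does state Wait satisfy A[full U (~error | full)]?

Sat(~error) = {Store, Recv, Send}
Sat(~error | full) = {Store, Recv, Send}
A[full U (~error | full)]: least fixpoint, start Z0 = Sat((~error | full)) = {Store, Recv, Send}, add states in Sat(full) with every successor in Z. Already a fixed point.
Sat(A[full U (~error | full)]) = {Store, Recv, Send}
Wait ∉ Sat(A[full U (~error | full)]) = {Store, Recv, Send}, so the formula does not hold at Wait.

No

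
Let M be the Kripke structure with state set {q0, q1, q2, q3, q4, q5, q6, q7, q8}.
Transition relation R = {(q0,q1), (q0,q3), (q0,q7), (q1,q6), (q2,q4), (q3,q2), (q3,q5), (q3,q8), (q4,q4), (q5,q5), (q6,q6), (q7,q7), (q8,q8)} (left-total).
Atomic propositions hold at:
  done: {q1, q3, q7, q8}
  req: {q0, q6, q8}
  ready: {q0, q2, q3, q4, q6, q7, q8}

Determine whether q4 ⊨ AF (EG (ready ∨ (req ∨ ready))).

Sat(req ∨ ready) = {q0, q2, q3, q4, q6, q7, q8}
Sat(ready ∨ (req ∨ ready)) = {q0, q2, q3, q4, q6, q7, q8}
EG (ready ∨ (req ∨ ready)): greatest fixpoint, start Z0 = {q0, q2, q3, q4, q6, q7, q8}, keep only states in Sat with some successor in Z. Already a fixed point.
Sat(EG (ready ∨ (req ∨ ready))) = {q0, q2, q3, q4, q6, q7, q8}
AF (EG (ready ∨ (req ∨ ready))): least fixpoint, start Z0 = {q0, q2, q3, q4, q6, q7, q8}, add states with every successor in Z. Z1 = {q0, q1, q2, q3, q4, q6, q7, q8}; fixed.
Sat(AF (EG (ready ∨ (req ∨ ready)))) = {q0, q1, q2, q3, q4, q6, q7, q8}
q4 ∈ Sat(AF (EG (ready ∨ (req ∨ ready)))) = {q0, q1, q2, q3, q4, q6, q7, q8}, so the formula holds at q4.

Yes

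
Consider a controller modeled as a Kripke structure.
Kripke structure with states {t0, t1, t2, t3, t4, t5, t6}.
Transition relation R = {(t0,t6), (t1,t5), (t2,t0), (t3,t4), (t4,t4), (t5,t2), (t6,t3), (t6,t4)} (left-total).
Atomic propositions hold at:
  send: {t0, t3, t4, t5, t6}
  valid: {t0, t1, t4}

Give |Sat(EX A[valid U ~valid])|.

Sat(~valid) = {t2, t3, t5, t6}
A[valid U ~valid]: least fixpoint, start Z0 = Sat(~valid) = {t2, t3, t5, t6}, add states in Sat(valid) with every successor in Z. Z1 = {t0, t1, t2, t3, t5, t6}; fixed.
Sat(A[valid U ~valid]) = {t0, t1, t2, t3, t5, t6}
Sat(EX A[valid U ~valid]) = {s : some successor in {t0, t1, t2, t3, t5, t6}} = {t0, t1, t2, t5, t6}
|Sat(EX A[valid U ~valid])| = |{t0, t1, t2, t5, t6}| = 5.

5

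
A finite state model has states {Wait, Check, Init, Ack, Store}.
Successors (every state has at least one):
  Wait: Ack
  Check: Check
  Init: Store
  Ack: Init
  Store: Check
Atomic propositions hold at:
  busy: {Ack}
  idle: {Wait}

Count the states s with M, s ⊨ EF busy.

2

EF busy: least fixpoint, start Z0 = {Ack}, add states with some successor in Z. Z1 = {Wait, Ack}; fixed.
Sat(EF busy) = {Wait, Ack}
|Sat(EF busy)| = |{Wait, Ack}| = 2.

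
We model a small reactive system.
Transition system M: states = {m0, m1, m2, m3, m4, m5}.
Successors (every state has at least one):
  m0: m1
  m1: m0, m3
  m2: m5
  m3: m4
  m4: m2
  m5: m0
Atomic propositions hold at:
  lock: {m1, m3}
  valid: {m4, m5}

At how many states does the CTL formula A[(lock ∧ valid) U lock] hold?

2

Sat(lock ∧ valid) = ∅
A[(lock ∧ valid) U lock]: least fixpoint, start Z0 = Sat(lock) = {m1, m3}, add states in Sat(lock ∧ valid) with every successor in Z. Already a fixed point.
Sat(A[(lock ∧ valid) U lock]) = {m1, m3}
|Sat(A[(lock ∧ valid) U lock])| = |{m1, m3}| = 2.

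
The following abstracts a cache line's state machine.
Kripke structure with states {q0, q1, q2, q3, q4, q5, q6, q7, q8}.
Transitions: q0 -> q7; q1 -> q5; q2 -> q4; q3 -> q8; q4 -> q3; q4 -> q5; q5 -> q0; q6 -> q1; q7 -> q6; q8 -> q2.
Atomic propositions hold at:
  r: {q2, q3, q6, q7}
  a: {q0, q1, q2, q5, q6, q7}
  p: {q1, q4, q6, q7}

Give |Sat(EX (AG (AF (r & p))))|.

6

Sat(r & p) = {q6, q7}
AF (r & p): least fixpoint, start Z0 = {q6, q7}, add states with every successor in Z. Z1 = {q0, q6, q7}; Z2 = {q0, q5, q6, q7}; Z3 = {q0, q1, q5, q6, q7}; fixed.
Sat(AF (r & p)) = {q0, q1, q5, q6, q7}
AG (AF (r & p)): greatest fixpoint, start Z0 = {q0, q1, q5, q6, q7}, keep only states in Sat with every successor in Z. Already a fixed point.
Sat(AG (AF (r & p))) = {q0, q1, q5, q6, q7}
Sat(EX (AG (AF (r & p)))) = {s : some successor in {q0, q1, q5, q6, q7}} = {q0, q1, q4, q5, q6, q7}
|Sat(EX (AG (AF (r & p))))| = |{q0, q1, q4, q5, q6, q7}| = 6.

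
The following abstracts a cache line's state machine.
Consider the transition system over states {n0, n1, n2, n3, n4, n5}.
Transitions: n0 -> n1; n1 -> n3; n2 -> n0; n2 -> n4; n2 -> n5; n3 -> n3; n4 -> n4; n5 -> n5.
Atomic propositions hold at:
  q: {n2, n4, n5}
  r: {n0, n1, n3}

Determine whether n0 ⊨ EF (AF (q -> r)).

Yes

Sat(q -> r) = {n0, n1, n3}
AF (q -> r): least fixpoint, start Z0 = {n0, n1, n3}, add states with every successor in Z. Already a fixed point.
Sat(AF (q -> r)) = {n0, n1, n3}
EF (AF (q -> r)): least fixpoint, start Z0 = {n0, n1, n3}, add states with some successor in Z. Z1 = {n0, n1, n2, n3}; fixed.
Sat(EF (AF (q -> r))) = {n0, n1, n2, n3}
n0 ∈ Sat(EF (AF (q -> r))) = {n0, n1, n2, n3}, so the formula holds at n0.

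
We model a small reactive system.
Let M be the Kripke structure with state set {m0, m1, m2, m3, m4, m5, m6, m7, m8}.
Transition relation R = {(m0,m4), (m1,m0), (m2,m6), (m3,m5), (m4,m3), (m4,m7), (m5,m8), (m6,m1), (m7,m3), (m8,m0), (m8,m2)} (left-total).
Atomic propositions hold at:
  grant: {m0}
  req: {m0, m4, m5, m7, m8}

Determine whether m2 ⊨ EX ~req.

Yes

Sat(~req) = {m1, m2, m3, m6}
Sat(EX ~req) = {s : some successor in {m1, m2, m3, m6}} = {m2, m4, m6, m7, m8}
m2 ∈ Sat(EX ~req) = {m2, m4, m6, m7, m8}, so the formula holds at m2.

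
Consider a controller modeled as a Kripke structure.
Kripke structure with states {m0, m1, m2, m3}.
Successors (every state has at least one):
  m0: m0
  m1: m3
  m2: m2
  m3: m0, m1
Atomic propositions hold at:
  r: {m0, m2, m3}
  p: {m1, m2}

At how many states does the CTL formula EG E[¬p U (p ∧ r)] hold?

Sat(¬p) = {m0, m3}
Sat(p ∧ r) = {m2}
E[¬p U (p ∧ r)]: least fixpoint, start Z0 = Sat((p ∧ r)) = {m2}, add states in Sat(¬p) with some successor in Z. Already a fixed point.
Sat(E[¬p U (p ∧ r)]) = {m2}
EG E[¬p U (p ∧ r)]: greatest fixpoint, start Z0 = {m2}, keep only states in Sat with some successor in Z. Already a fixed point.
Sat(EG E[¬p U (p ∧ r)]) = {m2}
|Sat(EG E[¬p U (p ∧ r)])| = |{m2}| = 1.

1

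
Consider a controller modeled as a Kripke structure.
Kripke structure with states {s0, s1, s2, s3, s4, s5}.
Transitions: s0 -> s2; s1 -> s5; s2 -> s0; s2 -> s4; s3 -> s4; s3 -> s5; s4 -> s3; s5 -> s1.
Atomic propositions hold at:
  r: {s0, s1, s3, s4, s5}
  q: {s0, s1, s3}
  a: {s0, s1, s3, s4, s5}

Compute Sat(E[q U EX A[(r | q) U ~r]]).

Sat(r | q) = {s0, s1, s3, s4, s5}
Sat(~r) = {s2}
A[(r | q) U ~r]: least fixpoint, start Z0 = Sat(~r) = {s2}, add states in Sat(r | q) with every successor in Z. Z1 = {s0, s2}; fixed.
Sat(A[(r | q) U ~r]) = {s0, s2}
Sat(EX A[(r | q) U ~r]) = {s : some successor in {s0, s2}} = {s0, s2}
E[q U EX A[(r | q) U ~r]]: least fixpoint, start Z0 = Sat(EX A[(r | q) U ~r]) = {s0, s2}, add states in Sat(q) with some successor in Z. Already a fixed point.
Sat(E[q U EX A[(r | q) U ~r]]) = {s0, s2}

{s0, s2}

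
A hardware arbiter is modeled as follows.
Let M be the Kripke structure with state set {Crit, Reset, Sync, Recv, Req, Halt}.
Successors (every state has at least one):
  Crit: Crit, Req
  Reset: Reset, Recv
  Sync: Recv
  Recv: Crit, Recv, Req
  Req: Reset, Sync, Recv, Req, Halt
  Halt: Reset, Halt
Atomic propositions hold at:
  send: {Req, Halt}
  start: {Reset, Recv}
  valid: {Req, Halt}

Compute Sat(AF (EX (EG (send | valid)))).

{Crit, Sync, Recv, Req, Halt}

Sat(send | valid) = {Req, Halt}
EG (send | valid): greatest fixpoint, start Z0 = {Req, Halt}, keep only states in Sat with some successor in Z. Already a fixed point.
Sat(EG (send | valid)) = {Req, Halt}
Sat(EX (EG (send | valid))) = {s : some successor in {Req, Halt}} = {Crit, Recv, Req, Halt}
AF (EX (EG (send | valid))): least fixpoint, start Z0 = {Crit, Recv, Req, Halt}, add states with every successor in Z. Z1 = {Crit, Sync, Recv, Req, Halt}; fixed.
Sat(AF (EX (EG (send | valid)))) = {Crit, Sync, Recv, Req, Halt}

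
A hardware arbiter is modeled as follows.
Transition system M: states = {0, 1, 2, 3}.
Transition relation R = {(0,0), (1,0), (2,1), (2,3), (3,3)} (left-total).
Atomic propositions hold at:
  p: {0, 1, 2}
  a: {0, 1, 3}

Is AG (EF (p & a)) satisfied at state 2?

No

Sat(p & a) = {0, 1}
EF (p & a): least fixpoint, start Z0 = {0, 1}, add states with some successor in Z. Z1 = {0, 1, 2}; fixed.
Sat(EF (p & a)) = {0, 1, 2}
AG (EF (p & a)): greatest fixpoint, start Z0 = {0, 1, 2}, keep only states in Sat with every successor in Z. Z1 = {0, 1}; fixed.
Sat(AG (EF (p & a))) = {0, 1}
2 ∉ Sat(AG (EF (p & a))) = {0, 1}, so the formula does not hold at 2.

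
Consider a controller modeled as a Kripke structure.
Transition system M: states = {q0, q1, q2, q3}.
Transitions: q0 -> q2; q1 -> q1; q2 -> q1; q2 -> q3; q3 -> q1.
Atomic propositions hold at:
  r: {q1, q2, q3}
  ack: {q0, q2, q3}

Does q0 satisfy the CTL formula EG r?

EG r: greatest fixpoint, start Z0 = {q1, q2, q3}, keep only states in Sat with some successor in Z. Already a fixed point.
Sat(EG r) = {q1, q2, q3}
q0 ∉ Sat(EG r) = {q1, q2, q3}, so the formula does not hold at q0.

No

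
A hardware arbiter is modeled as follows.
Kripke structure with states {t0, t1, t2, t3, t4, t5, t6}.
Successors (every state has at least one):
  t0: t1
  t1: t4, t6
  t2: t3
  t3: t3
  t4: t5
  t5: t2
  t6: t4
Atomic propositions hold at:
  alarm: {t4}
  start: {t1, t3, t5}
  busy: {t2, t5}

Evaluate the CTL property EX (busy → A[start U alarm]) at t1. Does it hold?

A[start U alarm]: least fixpoint, start Z0 = Sat(alarm) = {t4}, add states in Sat(start) with every successor in Z. Already a fixed point.
Sat(A[start U alarm]) = {t4}
Sat(busy → A[start U alarm]) = {t0, t1, t3, t4, t6}
Sat(EX (busy → A[start U alarm])) = {s : some successor in {t0, t1, t3, t4, t6}} = {t0, t1, t2, t3, t6}
t1 ∈ Sat(EX (busy → A[start U alarm])) = {t0, t1, t2, t3, t6}, so the formula holds at t1.

Yes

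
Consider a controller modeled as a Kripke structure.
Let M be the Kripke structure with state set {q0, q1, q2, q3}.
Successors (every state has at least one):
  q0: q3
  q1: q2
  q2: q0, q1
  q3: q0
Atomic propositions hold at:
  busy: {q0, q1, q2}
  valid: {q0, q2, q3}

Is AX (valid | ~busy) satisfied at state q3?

Sat(~busy) = {q3}
Sat(valid | ~busy) = {q0, q2, q3}
Sat(AX (valid | ~busy)) = {s : every successor in {q0, q2, q3}} = {q0, q1, q3}
q3 ∈ Sat(AX (valid | ~busy)) = {q0, q1, q3}, so the formula holds at q3.

Yes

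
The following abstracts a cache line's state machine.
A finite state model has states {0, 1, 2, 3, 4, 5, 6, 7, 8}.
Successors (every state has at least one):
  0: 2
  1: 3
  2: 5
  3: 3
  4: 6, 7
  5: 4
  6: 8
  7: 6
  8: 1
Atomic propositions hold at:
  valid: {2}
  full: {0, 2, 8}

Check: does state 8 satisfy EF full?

Yes

EF full: least fixpoint, start Z0 = {0, 2, 8}, add states with some successor in Z. Z1 = {0, 2, 6, 8}; Z2 = {0, 2, 4, 6, 7, 8}; Z3 = {0, 2, 4, 5, 6, 7, 8}; fixed.
Sat(EF full) = {0, 2, 4, 5, 6, 7, 8}
8 ∈ Sat(EF full) = {0, 2, 4, 5, 6, 7, 8}, so the formula holds at 8.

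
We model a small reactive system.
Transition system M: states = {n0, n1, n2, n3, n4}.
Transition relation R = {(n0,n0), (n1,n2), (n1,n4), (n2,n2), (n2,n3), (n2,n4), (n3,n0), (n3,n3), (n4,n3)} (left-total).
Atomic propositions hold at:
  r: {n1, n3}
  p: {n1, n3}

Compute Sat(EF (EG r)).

{n1, n2, n3, n4}

EG r: greatest fixpoint, start Z0 = {n1, n3}, keep only states in Sat with some successor in Z. Z1 = {n3}; fixed.
Sat(EG r) = {n3}
EF (EG r): least fixpoint, start Z0 = {n3}, add states with some successor in Z. Z1 = {n2, n3, n4}; Z2 = {n1, n2, n3, n4}; fixed.
Sat(EF (EG r)) = {n1, n2, n3, n4}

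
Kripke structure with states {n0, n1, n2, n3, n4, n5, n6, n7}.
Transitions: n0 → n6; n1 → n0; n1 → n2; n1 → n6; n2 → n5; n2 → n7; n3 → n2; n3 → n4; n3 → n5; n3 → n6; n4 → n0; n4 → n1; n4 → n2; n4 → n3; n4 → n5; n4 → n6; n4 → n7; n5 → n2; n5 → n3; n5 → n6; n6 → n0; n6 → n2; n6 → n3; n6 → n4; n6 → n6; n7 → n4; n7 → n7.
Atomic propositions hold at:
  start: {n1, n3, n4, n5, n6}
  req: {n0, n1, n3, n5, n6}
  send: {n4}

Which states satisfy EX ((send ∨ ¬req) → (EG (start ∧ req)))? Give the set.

{n0, n1, n2, n3, n4, n5, n6}

Sat(¬req) = {n2, n4, n7}
Sat(send ∨ ¬req) = {n2, n4, n7}
Sat(start ∧ req) = {n1, n3, n5, n6}
EG (start ∧ req): greatest fixpoint, start Z0 = {n1, n3, n5, n6}, keep only states in Sat with some successor in Z. Already a fixed point.
Sat(EG (start ∧ req)) = {n1, n3, n5, n6}
Sat((send ∨ ¬req) → (EG (start ∧ req))) = {n0, n1, n3, n5, n6}
Sat(EX ((send ∨ ¬req) → (EG (start ∧ req)))) = {s : some successor in {n0, n1, n3, n5, n6}} = {n0, n1, n2, n3, n4, n5, n6}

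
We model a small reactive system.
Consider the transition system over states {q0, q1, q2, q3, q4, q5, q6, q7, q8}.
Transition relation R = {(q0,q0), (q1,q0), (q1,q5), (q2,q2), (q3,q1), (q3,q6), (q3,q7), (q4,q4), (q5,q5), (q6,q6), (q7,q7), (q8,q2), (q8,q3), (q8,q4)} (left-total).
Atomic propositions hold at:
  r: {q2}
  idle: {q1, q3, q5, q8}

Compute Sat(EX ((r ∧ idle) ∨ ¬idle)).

Sat(r ∧ idle) = ∅
Sat(¬idle) = {q0, q2, q4, q6, q7}
Sat((r ∧ idle) ∨ ¬idle) = {q0, q2, q4, q6, q7}
Sat(EX ((r ∧ idle) ∨ ¬idle)) = {s : some successor in {q0, q2, q4, q6, q7}} = {q0, q1, q2, q3, q4, q6, q7, q8}

{q0, q1, q2, q3, q4, q6, q7, q8}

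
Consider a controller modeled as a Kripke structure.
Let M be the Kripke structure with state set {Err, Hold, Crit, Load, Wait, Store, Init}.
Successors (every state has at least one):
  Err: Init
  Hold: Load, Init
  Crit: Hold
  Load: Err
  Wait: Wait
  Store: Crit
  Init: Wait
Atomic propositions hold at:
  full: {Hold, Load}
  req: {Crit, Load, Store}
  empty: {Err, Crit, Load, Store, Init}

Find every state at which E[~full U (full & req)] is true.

Sat(~full) = {Err, Crit, Wait, Store, Init}
Sat(full & req) = {Load}
E[~full U (full & req)]: least fixpoint, start Z0 = Sat((full & req)) = {Load}, add states in Sat(~full) with some successor in Z. Already a fixed point.
Sat(E[~full U (full & req)]) = {Load}

{Load}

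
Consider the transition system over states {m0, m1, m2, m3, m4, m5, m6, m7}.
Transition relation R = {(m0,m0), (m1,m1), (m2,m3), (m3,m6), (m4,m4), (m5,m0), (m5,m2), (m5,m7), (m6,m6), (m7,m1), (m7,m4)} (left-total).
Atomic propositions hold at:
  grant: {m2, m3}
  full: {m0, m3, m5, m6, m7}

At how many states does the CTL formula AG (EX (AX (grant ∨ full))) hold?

Sat(grant ∨ full) = {m0, m2, m3, m5, m6, m7}
Sat(AX (grant ∨ full)) = {s : every successor in {m0, m2, m3, m5, m6, m7}} = {m0, m2, m3, m5, m6}
Sat(EX (AX (grant ∨ full))) = {s : some successor in {m0, m2, m3, m5, m6}} = {m0, m2, m3, m5, m6}
AG (EX (AX (grant ∨ full))): greatest fixpoint, start Z0 = {m0, m2, m3, m5, m6}, keep only states in Sat with every successor in Z. Z1 = {m0, m2, m3, m6}; fixed.
Sat(AG (EX (AX (grant ∨ full)))) = {m0, m2, m3, m6}
|Sat(AG (EX (AX (grant ∨ full))))| = |{m0, m2, m3, m6}| = 4.

4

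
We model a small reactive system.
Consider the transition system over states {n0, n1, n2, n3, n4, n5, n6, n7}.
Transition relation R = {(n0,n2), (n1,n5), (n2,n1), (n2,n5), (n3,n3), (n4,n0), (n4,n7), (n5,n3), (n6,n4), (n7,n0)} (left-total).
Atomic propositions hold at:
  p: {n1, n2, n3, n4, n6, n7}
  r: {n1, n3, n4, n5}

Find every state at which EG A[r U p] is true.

{n1, n2, n3, n5}

A[r U p]: least fixpoint, start Z0 = Sat(p) = {n1, n2, n3, n4, n6, n7}, add states in Sat(r) with every successor in Z. Z1 = {n1, n2, n3, n4, n5, n6, n7}; fixed.
Sat(A[r U p]) = {n1, n2, n3, n4, n5, n6, n7}
EG A[r U p]: greatest fixpoint, start Z0 = {n1, n2, n3, n4, n5, n6, n7}, keep only states in Sat with some successor in Z. Z1 = {n1, n2, n3, n4, n5, n6}; Z2 = {n1, n2, n3, n5, n6}; Z3 = {n1, n2, n3, n5}; fixed.
Sat(EG A[r U p]) = {n1, n2, n3, n5}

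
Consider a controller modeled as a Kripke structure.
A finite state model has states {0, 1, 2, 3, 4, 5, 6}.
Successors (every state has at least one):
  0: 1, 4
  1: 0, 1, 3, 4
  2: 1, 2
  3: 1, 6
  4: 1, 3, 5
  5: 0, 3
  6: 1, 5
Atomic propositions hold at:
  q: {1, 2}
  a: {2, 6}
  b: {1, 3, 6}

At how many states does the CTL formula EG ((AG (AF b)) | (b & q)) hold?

1

AF b: least fixpoint, start Z0 = {1, 3, 6}, add states with every successor in Z. Already a fixed point.
Sat(AF b) = {1, 3, 6}
AG (AF b): greatest fixpoint, start Z0 = {1, 3, 6}, keep only states in Sat with every successor in Z. Z1 = {3}; Z2 = ∅; fixed.
Sat(AG (AF b)) = ∅
Sat(b & q) = {1}
Sat((AG (AF b)) | (b & q)) = {1}
EG ((AG (AF b)) | (b & q)): greatest fixpoint, start Z0 = {1}, keep only states in Sat with some successor in Z. Already a fixed point.
Sat(EG ((AG (AF b)) | (b & q))) = {1}
|Sat(EG ((AG (AF b)) | (b & q)))| = |{1}| = 1.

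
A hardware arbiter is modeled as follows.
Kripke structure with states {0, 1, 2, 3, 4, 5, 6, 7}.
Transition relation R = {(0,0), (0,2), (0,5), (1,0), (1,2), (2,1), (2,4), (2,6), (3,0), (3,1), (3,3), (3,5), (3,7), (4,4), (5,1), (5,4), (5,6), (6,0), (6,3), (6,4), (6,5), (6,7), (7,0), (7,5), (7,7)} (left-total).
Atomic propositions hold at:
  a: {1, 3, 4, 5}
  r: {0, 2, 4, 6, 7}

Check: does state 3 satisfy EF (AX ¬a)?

Yes

Sat(¬a) = {0, 2, 6, 7}
Sat(AX ¬a) = {s : every successor in {0, 2, 6, 7}} = {1}
EF (AX ¬a): least fixpoint, start Z0 = {1}, add states with some successor in Z. Z1 = {1, 2, 3, 5}; Z2 = {0, 1, 2, 3, 5, 6, 7}; fixed.
Sat(EF (AX ¬a)) = {0, 1, 2, 3, 5, 6, 7}
3 ∈ Sat(EF (AX ¬a)) = {0, 1, 2, 3, 5, 6, 7}, so the formula holds at 3.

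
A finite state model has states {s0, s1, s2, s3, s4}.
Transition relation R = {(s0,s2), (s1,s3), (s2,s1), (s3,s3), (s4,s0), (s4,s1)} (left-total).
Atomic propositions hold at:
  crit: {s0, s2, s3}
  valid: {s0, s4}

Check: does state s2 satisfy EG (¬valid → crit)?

Sat(¬valid) = {s1, s2, s3}
Sat(¬valid → crit) = {s0, s2, s3, s4}
EG (¬valid → crit): greatest fixpoint, start Z0 = {s0, s2, s3, s4}, keep only states in Sat with some successor in Z. Z1 = {s0, s3, s4}; Z2 = {s3, s4}; Z3 = {s3}; fixed.
Sat(EG (¬valid → crit)) = {s3}
s2 ∉ Sat(EG (¬valid → crit)) = {s3}, so the formula does not hold at s2.

No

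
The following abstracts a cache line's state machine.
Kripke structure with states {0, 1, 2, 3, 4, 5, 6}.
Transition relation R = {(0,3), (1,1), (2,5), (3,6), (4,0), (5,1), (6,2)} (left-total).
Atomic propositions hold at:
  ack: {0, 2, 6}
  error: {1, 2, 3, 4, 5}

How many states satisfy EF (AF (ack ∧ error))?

Sat(ack ∧ error) = {2}
AF (ack ∧ error): least fixpoint, start Z0 = {2}, add states with every successor in Z. Z1 = {2, 6}; Z2 = {2, 3, 6}; Z3 = {0, 2, 3, 6}; Z4 = {0, 2, 3, 4, 6}; fixed.
Sat(AF (ack ∧ error)) = {0, 2, 3, 4, 6}
EF (AF (ack ∧ error)): least fixpoint, start Z0 = {0, 2, 3, 4, 6}, add states with some successor in Z. Already a fixed point.
Sat(EF (AF (ack ∧ error))) = {0, 2, 3, 4, 6}
|Sat(EF (AF (ack ∧ error)))| = |{0, 2, 3, 4, 6}| = 5.

5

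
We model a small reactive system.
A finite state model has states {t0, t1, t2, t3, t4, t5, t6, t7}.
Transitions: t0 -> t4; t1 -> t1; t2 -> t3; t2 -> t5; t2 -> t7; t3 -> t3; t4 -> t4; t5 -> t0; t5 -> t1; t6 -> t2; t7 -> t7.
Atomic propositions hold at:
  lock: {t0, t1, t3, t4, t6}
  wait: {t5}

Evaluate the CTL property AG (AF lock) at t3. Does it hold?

Yes

AF lock: least fixpoint, start Z0 = {t0, t1, t3, t4, t6}, add states with every successor in Z. Z1 = {t0, t1, t3, t4, t5, t6}; fixed.
Sat(AF lock) = {t0, t1, t3, t4, t5, t6}
AG (AF lock): greatest fixpoint, start Z0 = {t0, t1, t3, t4, t5, t6}, keep only states in Sat with every successor in Z. Z1 = {t0, t1, t3, t4, t5}; fixed.
Sat(AG (AF lock)) = {t0, t1, t3, t4, t5}
t3 ∈ Sat(AG (AF lock)) = {t0, t1, t3, t4, t5}, so the formula holds at t3.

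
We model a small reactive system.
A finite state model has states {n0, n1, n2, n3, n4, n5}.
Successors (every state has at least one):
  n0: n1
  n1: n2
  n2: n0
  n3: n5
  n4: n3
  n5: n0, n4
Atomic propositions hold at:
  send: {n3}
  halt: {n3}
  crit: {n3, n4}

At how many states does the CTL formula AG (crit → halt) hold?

Sat(crit → halt) = {n0, n1, n2, n3, n5}
AG (crit → halt): greatest fixpoint, start Z0 = {n0, n1, n2, n3, n5}, keep only states in Sat with every successor in Z. Z1 = {n0, n1, n2, n3}; Z2 = {n0, n1, n2}; fixed.
Sat(AG (crit → halt)) = {n0, n1, n2}
|Sat(AG (crit → halt))| = |{n0, n1, n2}| = 3.

3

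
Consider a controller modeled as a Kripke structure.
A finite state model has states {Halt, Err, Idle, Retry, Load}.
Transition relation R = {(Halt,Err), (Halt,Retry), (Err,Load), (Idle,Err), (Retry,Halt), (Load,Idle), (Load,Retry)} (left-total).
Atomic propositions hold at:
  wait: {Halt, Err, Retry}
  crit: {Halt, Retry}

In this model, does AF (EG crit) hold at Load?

No

EG crit: greatest fixpoint, start Z0 = {Halt, Retry}, keep only states in Sat with some successor in Z. Already a fixed point.
Sat(EG crit) = {Halt, Retry}
AF (EG crit): least fixpoint, start Z0 = {Halt, Retry}, add states with every successor in Z. Already a fixed point.
Sat(AF (EG crit)) = {Halt, Retry}
Load ∉ Sat(AF (EG crit)) = {Halt, Retry}, so the formula does not hold at Load.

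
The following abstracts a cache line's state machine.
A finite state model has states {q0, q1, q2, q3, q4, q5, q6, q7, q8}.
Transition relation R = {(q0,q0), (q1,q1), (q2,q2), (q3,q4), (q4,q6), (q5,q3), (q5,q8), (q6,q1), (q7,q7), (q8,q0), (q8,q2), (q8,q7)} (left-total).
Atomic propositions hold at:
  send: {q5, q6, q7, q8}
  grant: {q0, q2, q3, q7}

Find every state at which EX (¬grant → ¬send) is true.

Sat(¬grant) = {q1, q4, q5, q6, q8}
Sat(¬send) = {q0, q1, q2, q3, q4}
Sat(¬grant → ¬send) = {q0, q1, q2, q3, q4, q7}
Sat(EX (¬grant → ¬send)) = {s : some successor in {q0, q1, q2, q3, q4, q7}} = {q0, q1, q2, q3, q5, q6, q7, q8}

{q0, q1, q2, q3, q5, q6, q7, q8}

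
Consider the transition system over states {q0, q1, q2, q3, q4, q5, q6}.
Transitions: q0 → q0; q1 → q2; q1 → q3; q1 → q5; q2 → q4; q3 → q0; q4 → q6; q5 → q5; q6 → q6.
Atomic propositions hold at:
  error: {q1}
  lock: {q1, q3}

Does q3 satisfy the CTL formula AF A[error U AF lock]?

AF lock: least fixpoint, start Z0 = {q1, q3}, add states with every successor in Z. Already a fixed point.
Sat(AF lock) = {q1, q3}
A[error U AF lock]: least fixpoint, start Z0 = Sat(AF lock) = {q1, q3}, add states in Sat(error) with every successor in Z. Already a fixed point.
Sat(A[error U AF lock]) = {q1, q3}
AF A[error U AF lock]: least fixpoint, start Z0 = {q1, q3}, add states with every successor in Z. Already a fixed point.
Sat(AF A[error U AF lock]) = {q1, q3}
q3 ∈ Sat(AF A[error U AF lock]) = {q1, q3}, so the formula holds at q3.

Yes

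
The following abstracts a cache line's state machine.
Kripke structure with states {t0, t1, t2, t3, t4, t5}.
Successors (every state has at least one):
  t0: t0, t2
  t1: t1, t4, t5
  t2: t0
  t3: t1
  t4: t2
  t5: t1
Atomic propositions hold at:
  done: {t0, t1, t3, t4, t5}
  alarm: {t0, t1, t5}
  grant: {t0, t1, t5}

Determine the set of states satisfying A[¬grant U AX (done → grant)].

{t0, t2, t3, t4, t5}

Sat(¬grant) = {t2, t3, t4}
Sat(done → grant) = {t0, t1, t2, t5}
Sat(AX (done → grant)) = {s : every successor in {t0, t1, t2, t5}} = {t0, t2, t3, t4, t5}
A[¬grant U AX (done → grant)]: least fixpoint, start Z0 = Sat(AX (done → grant)) = {t0, t2, t3, t4, t5}, add states in Sat(¬grant) with every successor in Z. Already a fixed point.
Sat(A[¬grant U AX (done → grant)]) = {t0, t2, t3, t4, t5}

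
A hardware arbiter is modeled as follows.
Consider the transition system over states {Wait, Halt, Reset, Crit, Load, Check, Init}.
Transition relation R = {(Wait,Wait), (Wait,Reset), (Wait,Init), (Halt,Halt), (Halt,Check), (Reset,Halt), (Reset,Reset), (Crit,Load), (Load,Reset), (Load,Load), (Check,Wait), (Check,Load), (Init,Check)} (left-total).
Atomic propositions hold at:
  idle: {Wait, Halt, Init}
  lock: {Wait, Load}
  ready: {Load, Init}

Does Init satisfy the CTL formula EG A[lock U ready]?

A[lock U ready]: least fixpoint, start Z0 = Sat(ready) = {Load, Init}, add states in Sat(lock) with every successor in Z. Already a fixed point.
Sat(A[lock U ready]) = {Load, Init}
EG A[lock U ready]: greatest fixpoint, start Z0 = {Load, Init}, keep only states in Sat with some successor in Z. Z1 = {Load}; fixed.
Sat(EG A[lock U ready]) = {Load}
Init ∉ Sat(EG A[lock U ready]) = {Load}, so the formula does not hold at Init.

No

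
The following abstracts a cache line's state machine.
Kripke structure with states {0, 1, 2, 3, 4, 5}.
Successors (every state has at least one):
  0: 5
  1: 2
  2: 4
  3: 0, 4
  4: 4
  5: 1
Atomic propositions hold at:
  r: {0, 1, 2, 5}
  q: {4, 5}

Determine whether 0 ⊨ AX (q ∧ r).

Sat(q ∧ r) = {5}
Sat(AX (q ∧ r)) = {s : every successor in {5}} = {0}
0 ∈ Sat(AX (q ∧ r)) = {0}, so the formula holds at 0.

Yes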